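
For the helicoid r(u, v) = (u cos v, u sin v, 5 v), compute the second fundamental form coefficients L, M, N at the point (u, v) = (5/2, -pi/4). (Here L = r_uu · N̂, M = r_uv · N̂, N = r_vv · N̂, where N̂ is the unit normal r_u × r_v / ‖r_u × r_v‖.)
L = 0;  M = -2*sqrt(5)/5;  N = 0

Compute the unit normal N̂(u, v) = (5*sin(v)/sqrt(u^2 + 25), -5*cos(v)/sqrt(u^2 + 25), u/sqrt(u^2 + 25)), and the second partials r_uu, r_uv, r_vv. Take dot products:
  L(u, v) = r_uu · N̂ = 0,
  M(u, v) = r_uv · N̂ = -5/sqrt(u^2 + 25),
  N(u, v) = r_vv · N̂ = 0.
Evaluating at (u, v) = (5/2, -pi/4):
  L = 0, M = -2*sqrt(5)/5, N = 0.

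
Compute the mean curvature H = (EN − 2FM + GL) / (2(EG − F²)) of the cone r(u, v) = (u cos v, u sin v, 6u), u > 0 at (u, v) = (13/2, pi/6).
H = 6*sqrt(37)/481

With E = 37, F = 0, G = u^2, L = 0, M = 0, N = 6*sqrt(37)*u^2/(37*Abs(u)), assemble
  H = (EN − 2FM + GL) / (2(EG − F²)) = 3*sqrt(37)/(37*Abs(u)).
At (u, v) = (13/2, pi/6): H = 6*sqrt(37)/481.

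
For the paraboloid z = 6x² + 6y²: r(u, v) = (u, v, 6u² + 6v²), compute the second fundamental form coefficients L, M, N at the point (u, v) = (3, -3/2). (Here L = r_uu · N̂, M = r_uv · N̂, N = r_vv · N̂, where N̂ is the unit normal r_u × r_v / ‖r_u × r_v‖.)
L = 12*sqrt(1621)/1621;  M = 0;  N = 12*sqrt(1621)/1621

Compute the unit normal N̂(u, v) = (-12*u/sqrt(144*u^2 + 144*v^2 + 1), -12*v/sqrt(144*u^2 + 144*v^2 + 1), 1/sqrt(144*u^2 + 144*v^2 + 1)), and the second partials r_uu, r_uv, r_vv. Take dot products:
  L(u, v) = r_uu · N̂ = 12/sqrt(144*u^2 + 144*v^2 + 1),
  M(u, v) = r_uv · N̂ = 0,
  N(u, v) = r_vv · N̂ = 12/sqrt(144*u^2 + 144*v^2 + 1).
Evaluating at (u, v) = (3, -3/2):
  L = 12*sqrt(1621)/1621, M = 0, N = 12*sqrt(1621)/1621.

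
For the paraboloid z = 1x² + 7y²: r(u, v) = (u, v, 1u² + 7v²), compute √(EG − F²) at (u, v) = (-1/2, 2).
√(EG − F²)|_{(-1/2, 2)} = sqrt(786)

E = 4*u^2 + 1, F = 28*u*v, G = 196*v^2 + 1; EG − F² = 4*u^2 + 196*v^2 + 1; √(EG − F²) = sqrt(4*u^2 + 196*v^2 + 1). At the given point: sqrt(786).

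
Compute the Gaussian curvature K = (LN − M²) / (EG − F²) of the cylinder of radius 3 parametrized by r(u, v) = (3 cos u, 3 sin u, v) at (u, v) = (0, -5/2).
K = 0

Coefficients of the first fundamental form: E = 9, F = 0, G = 1.
Coefficients of the second fundamental form: L = -3, M = 0, N = 0.
Assemble K = (LN − M²)/(EG − F²) = 0. At (u, v) = (0, -5/2): K = 0.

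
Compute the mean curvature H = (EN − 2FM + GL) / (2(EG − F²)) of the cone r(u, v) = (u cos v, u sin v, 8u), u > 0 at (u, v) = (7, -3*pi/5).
H = 4*sqrt(65)/455

With E = 65, F = 0, G = u^2, L = 0, M = 0, N = 8*sqrt(65)*u^2/(65*Abs(u)), assemble
  H = (EN − 2FM + GL) / (2(EG − F²)) = 4*sqrt(65)/(65*Abs(u)).
At (u, v) = (7, -3*pi/5): H = 4*sqrt(65)/455.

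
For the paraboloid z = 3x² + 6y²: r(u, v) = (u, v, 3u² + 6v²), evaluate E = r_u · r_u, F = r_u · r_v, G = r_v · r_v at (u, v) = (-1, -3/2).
E = 37;  F = 108;  G = 325

Partials: r_u = (1, 0, 6*u), r_v = (0, 1, 12*v). As functions of (u, v):
  E = r_u · r_u = 36*u^2 + 1,
  F = r_u · r_v = 72*u*v,
  G = r_v · r_v = 144*v^2 + 1.
Evaluating at (u, v) = (-1, -3/2): E = 37, F = 108, G = 325.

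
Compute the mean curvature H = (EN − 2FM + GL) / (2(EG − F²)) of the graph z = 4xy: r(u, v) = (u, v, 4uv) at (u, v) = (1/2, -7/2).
H = 112*sqrt(201)/40401

With E = 16*v^2 + 1, F = 16*u*v, G = 16*u^2 + 1, L = 0, M = 4/sqrt(16*u^2 + 16*v^2 + 1), N = 0, assemble
  H = (EN − 2FM + GL) / (2(EG − F²)) = -64*u*v/(16*u^2 + 16*v^2 + 1)^(3/2).
At (u, v) = (1/2, -7/2): H = 112*sqrt(201)/40401.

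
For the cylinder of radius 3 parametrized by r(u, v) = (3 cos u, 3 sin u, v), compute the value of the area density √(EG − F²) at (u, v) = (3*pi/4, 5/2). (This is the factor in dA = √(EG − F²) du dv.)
√(EG − F²)|_{(3*pi/4, 5/2)} = 3

E = 9, F = 0, G = 1, so EG − F² = 9. Taking the positive square root: √(EG − F²) = 3. At (u, v) = (3*pi/4, 5/2): 3.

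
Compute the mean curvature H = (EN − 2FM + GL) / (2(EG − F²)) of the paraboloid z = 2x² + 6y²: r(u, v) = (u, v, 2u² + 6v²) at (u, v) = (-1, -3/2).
H = 752*sqrt(341)/116281

With E = 16*u^2 + 1, F = 48*u*v, G = 144*v^2 + 1, L = 4/sqrt(16*u^2 + 144*v^2 + 1), M = 0, N = 12/sqrt(16*u^2 + 144*v^2 + 1), assemble
  H = (EN − 2FM + GL) / (2(EG − F²)) = 8*(12*u^2 + 36*v^2 + 1)/(16*u^2 + 144*v^2 + 1)^(3/2).
At (u, v) = (-1, -3/2): H = 752*sqrt(341)/116281.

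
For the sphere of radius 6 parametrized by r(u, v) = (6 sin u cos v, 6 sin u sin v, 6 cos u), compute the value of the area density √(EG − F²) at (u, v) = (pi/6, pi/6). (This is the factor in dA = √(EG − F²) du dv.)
√(EG − F²)|_{(pi/6, pi/6)} = 18

E = 36, F = 0, G = 36*sin(u)^2, so EG − F² = 1296*sin(u)^2. Taking the positive square root: √(EG − F²) = 36*Abs(sin(u)). At (u, v) = (pi/6, pi/6): 18.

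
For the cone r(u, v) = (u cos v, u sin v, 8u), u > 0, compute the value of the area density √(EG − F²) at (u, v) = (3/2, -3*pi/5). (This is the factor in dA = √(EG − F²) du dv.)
√(EG − F²)|_{(3/2, -3*pi/5)} = 3*sqrt(65)/2

E = 65, F = 0, G = u^2, so EG − F² = 65*u^2. Taking the positive square root: √(EG − F²) = sqrt(65)*Abs(u). At (u, v) = (3/2, -3*pi/5): 3*sqrt(65)/2.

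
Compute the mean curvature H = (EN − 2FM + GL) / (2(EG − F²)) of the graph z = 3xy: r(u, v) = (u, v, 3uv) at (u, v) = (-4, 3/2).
H = 1296*sqrt(661)/436921

With E = 9*v^2 + 1, F = 9*u*v, G = 9*u^2 + 1, L = 0, M = 3/sqrt(9*u^2 + 9*v^2 + 1), N = 0, assemble
  H = (EN − 2FM + GL) / (2(EG − F²)) = -27*u*v/(9*u^2 + 9*v^2 + 1)^(3/2).
At (u, v) = (-4, 3/2): H = 1296*sqrt(661)/436921.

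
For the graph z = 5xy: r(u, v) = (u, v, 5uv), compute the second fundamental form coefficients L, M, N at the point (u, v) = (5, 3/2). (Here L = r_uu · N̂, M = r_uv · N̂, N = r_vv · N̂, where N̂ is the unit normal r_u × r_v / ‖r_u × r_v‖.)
L = 0;  M = 10*sqrt(2729)/2729;  N = 0

Compute the unit normal N̂(u, v) = (-5*v/sqrt(25*u^2 + 25*v^2 + 1), -5*u/sqrt(25*u^2 + 25*v^2 + 1), 1/sqrt(25*u^2 + 25*v^2 + 1)), and the second partials r_uu, r_uv, r_vv. Take dot products:
  L(u, v) = r_uu · N̂ = 0,
  M(u, v) = r_uv · N̂ = 5/sqrt(25*u^2 + 25*v^2 + 1),
  N(u, v) = r_vv · N̂ = 0.
Evaluating at (u, v) = (5, 3/2):
  L = 0, M = 10*sqrt(2729)/2729, N = 0.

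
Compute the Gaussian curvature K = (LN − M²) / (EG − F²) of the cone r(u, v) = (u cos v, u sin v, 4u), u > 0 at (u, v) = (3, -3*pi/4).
K = 0

Coefficients of the first fundamental form: E = 17, F = 0, G = u^2.
Coefficients of the second fundamental form: L = 0, M = 0, N = 4*sqrt(17)*u^2/(17*Abs(u)).
Assemble K = (LN − M²)/(EG − F²) = 0. At (u, v) = (3, -3*pi/4): K = 0.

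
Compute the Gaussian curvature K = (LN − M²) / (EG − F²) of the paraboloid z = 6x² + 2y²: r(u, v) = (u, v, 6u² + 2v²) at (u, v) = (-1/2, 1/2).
K = 48/1681

Coefficients of the first fundamental form: E = 144*u^2 + 1, F = 48*u*v, G = 16*v^2 + 1.
Coefficients of the second fundamental form: L = 12/sqrt(144*u^2 + 16*v^2 + 1), M = 0, N = 4/sqrt(144*u^2 + 16*v^2 + 1).
Assemble K = (LN − M²)/(EG − F²) = 48/(20736*u^4 + 4608*u^2*v^2 + 288*u^2 + 256*v^4 + 32*v^2 + 1). At (u, v) = (-1/2, 1/2): K = 48/1681.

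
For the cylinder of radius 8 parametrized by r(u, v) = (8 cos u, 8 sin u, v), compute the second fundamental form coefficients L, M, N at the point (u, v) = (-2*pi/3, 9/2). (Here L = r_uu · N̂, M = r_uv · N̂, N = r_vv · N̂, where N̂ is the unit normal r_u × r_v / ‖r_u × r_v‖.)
L = -8;  M = 0;  N = 0

Compute the unit normal N̂(u, v) = (cos(u), sin(u), 0), and the second partials r_uu, r_uv, r_vv. Take dot products:
  L(u, v) = r_uu · N̂ = -8,
  M(u, v) = r_uv · N̂ = 0,
  N(u, v) = r_vv · N̂ = 0.
Evaluating at (u, v) = (-2*pi/3, 9/2):
  L = -8, M = 0, N = 0.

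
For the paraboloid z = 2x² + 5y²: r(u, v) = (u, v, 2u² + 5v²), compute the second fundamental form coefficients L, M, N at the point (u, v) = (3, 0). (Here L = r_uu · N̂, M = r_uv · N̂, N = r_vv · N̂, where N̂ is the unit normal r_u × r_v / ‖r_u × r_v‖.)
L = 4*sqrt(145)/145;  M = 0;  N = 2*sqrt(145)/29

Compute the unit normal N̂(u, v) = (-4*u/sqrt(16*u^2 + 100*v^2 + 1), -10*v/sqrt(16*u^2 + 100*v^2 + 1), 1/sqrt(16*u^2 + 100*v^2 + 1)), and the second partials r_uu, r_uv, r_vv. Take dot products:
  L(u, v) = r_uu · N̂ = 4/sqrt(16*u^2 + 100*v^2 + 1),
  M(u, v) = r_uv · N̂ = 0,
  N(u, v) = r_vv · N̂ = 10/sqrt(16*u^2 + 100*v^2 + 1).
Evaluating at (u, v) = (3, 0):
  L = 4*sqrt(145)/145, M = 0, N = 2*sqrt(145)/29.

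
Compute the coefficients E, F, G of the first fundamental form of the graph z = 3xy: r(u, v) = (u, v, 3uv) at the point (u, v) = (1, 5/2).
E = 229/4;  F = 45/2;  G = 10

Partials: r_u = (1, 0, 3*v), r_v = (0, 1, 3*u). As functions of (u, v):
  E = r_u · r_u = 9*v^2 + 1,
  F = r_u · r_v = 9*u*v,
  G = r_v · r_v = 9*u^2 + 1.
Evaluating at (u, v) = (1, 5/2): E = 229/4, F = 45/2, G = 10.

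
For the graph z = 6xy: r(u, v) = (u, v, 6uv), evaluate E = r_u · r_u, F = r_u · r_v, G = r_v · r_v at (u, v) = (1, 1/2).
E = 10;  F = 18;  G = 37

Partials: r_u = (1, 0, 6*v), r_v = (0, 1, 6*u). As functions of (u, v):
  E = r_u · r_u = 36*v^2 + 1,
  F = r_u · r_v = 36*u*v,
  G = r_v · r_v = 36*u^2 + 1.
Evaluating at (u, v) = (1, 1/2): E = 10, F = 18, G = 37.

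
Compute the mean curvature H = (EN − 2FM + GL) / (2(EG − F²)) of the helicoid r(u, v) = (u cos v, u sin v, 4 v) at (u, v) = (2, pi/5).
H = 0

With E = 1, F = 0, G = u^2 + 16, L = 0, M = -4/sqrt(u^2 + 16), N = 0, assemble
  H = (EN − 2FM + GL) / (2(EG − F²)) = 0.
At (u, v) = (2, pi/5): H = 0.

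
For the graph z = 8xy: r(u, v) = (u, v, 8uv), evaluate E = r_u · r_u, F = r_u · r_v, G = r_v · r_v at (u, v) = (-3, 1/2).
E = 17;  F = -96;  G = 577

Partials: r_u = (1, 0, 8*v), r_v = (0, 1, 8*u). As functions of (u, v):
  E = r_u · r_u = 64*v^2 + 1,
  F = r_u · r_v = 64*u*v,
  G = r_v · r_v = 64*u^2 + 1.
Evaluating at (u, v) = (-3, 1/2): E = 17, F = -96, G = 577.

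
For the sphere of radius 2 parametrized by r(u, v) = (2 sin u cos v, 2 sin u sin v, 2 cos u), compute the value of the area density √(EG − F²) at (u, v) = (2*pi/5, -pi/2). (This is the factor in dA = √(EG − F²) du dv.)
√(EG − F²)|_{(2*pi/5, -pi/2)} = sqrt(2*sqrt(5) + 10)

E = 4, F = 0, G = 4*sin(u)^2, so EG − F² = 16*sin(u)^2. Taking the positive square root: √(EG − F²) = 4*Abs(sin(u)). At (u, v) = (2*pi/5, -pi/2): sqrt(2*sqrt(5) + 10).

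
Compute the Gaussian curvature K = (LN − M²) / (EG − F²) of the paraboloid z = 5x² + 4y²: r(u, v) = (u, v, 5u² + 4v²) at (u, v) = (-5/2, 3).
K = 20/361201

Coefficients of the first fundamental form: E = 100*u^2 + 1, F = 80*u*v, G = 64*v^2 + 1.
Coefficients of the second fundamental form: L = 10/sqrt(100*u^2 + 64*v^2 + 1), M = 0, N = 8/sqrt(100*u^2 + 64*v^2 + 1).
Assemble K = (LN − M²)/(EG − F²) = 80/(10000*u^4 + 12800*u^2*v^2 + 200*u^2 + 4096*v^4 + 128*v^2 + 1). At (u, v) = (-5/2, 3): K = 20/361201.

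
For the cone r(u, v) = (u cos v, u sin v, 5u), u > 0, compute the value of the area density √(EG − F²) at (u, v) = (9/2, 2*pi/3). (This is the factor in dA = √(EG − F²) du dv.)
√(EG − F²)|_{(9/2, 2*pi/3)} = 9*sqrt(26)/2

E = 26, F = 0, G = u^2, so EG − F² = 26*u^2. Taking the positive square root: √(EG − F²) = sqrt(26)*Abs(u). At (u, v) = (9/2, 2*pi/3): 9*sqrt(26)/2.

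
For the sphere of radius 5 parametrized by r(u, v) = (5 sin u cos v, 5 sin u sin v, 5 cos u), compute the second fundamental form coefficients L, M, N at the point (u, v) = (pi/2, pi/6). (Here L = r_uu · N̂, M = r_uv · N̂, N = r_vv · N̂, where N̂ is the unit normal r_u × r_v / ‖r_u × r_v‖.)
L = -5;  M = 0;  N = -5

Compute the unit normal N̂(u, v) = (sin(u)^2*cos(v)/Abs(sin(u)), sin(u)^2*sin(v)/Abs(sin(u)), sin(2*u)/(2*Abs(sin(u)))), and the second partials r_uu, r_uv, r_vv. Take dot products:
  L(u, v) = r_uu · N̂ = -5*sin(u)/Abs(sin(u)),
  M(u, v) = r_uv · N̂ = 0,
  N(u, v) = r_vv · N̂ = -5*sin(u)^3/Abs(sin(u)).
Evaluating at (u, v) = (pi/2, pi/6):
  L = -5, M = 0, N = -5.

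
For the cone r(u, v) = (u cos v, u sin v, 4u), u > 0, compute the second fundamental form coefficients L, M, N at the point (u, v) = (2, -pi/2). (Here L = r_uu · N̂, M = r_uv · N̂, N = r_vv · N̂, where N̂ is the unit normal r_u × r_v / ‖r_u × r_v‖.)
L = 0;  M = 0;  N = 8*sqrt(17)/17

Compute the unit normal N̂(u, v) = (-4*sqrt(17)*u*cos(v)/(17*Abs(u)), -4*sqrt(17)*u*sin(v)/(17*Abs(u)), sqrt(17)*u/(17*Abs(u))), and the second partials r_uu, r_uv, r_vv. Take dot products:
  L(u, v) = r_uu · N̂ = 0,
  M(u, v) = r_uv · N̂ = 0,
  N(u, v) = r_vv · N̂ = 4*sqrt(17)*u^2/(17*Abs(u)).
Evaluating at (u, v) = (2, -pi/2):
  L = 0, M = 0, N = 8*sqrt(17)/17.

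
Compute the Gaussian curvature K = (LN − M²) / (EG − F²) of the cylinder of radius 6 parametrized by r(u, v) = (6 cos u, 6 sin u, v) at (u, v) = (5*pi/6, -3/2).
K = 0

Coefficients of the first fundamental form: E = 36, F = 0, G = 1.
Coefficients of the second fundamental form: L = -6, M = 0, N = 0.
Assemble K = (LN − M²)/(EG − F²) = 0. At (u, v) = (5*pi/6, -3/2): K = 0.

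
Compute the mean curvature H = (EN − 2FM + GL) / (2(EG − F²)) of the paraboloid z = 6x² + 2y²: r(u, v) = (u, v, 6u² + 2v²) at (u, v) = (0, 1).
H = 104*sqrt(17)/289

With E = 144*u^2 + 1, F = 48*u*v, G = 16*v^2 + 1, L = 12/sqrt(144*u^2 + 16*v^2 + 1), M = 0, N = 4/sqrt(144*u^2 + 16*v^2 + 1), assemble
  H = (EN − 2FM + GL) / (2(EG − F²)) = 8*(36*u^2 + 12*v^2 + 1)/(144*u^2 + 16*v^2 + 1)^(3/2).
At (u, v) = (0, 1): H = 104*sqrt(17)/289.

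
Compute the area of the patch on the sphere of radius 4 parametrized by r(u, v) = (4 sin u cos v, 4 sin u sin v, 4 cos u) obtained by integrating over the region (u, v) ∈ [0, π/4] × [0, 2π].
Area = 16*pi*(2 - sqrt(2))

Area = ∫∫ √(EG − F²) du dv with √(EG − F²) = 16*Abs(sin(u)). Integrating over [0, π/4] × [0, 2π] gives 16*pi*(2 - sqrt(2)).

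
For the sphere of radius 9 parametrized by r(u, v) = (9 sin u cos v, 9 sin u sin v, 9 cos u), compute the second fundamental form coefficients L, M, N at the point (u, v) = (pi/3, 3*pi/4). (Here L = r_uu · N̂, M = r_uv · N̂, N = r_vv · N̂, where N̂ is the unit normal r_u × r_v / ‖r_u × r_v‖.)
L = -9;  M = 0;  N = -27/4

Compute the unit normal N̂(u, v) = (sin(u)^2*cos(v)/Abs(sin(u)), sin(u)^2*sin(v)/Abs(sin(u)), sin(2*u)/(2*Abs(sin(u)))), and the second partials r_uu, r_uv, r_vv. Take dot products:
  L(u, v) = r_uu · N̂ = -9*sin(u)/Abs(sin(u)),
  M(u, v) = r_uv · N̂ = 0,
  N(u, v) = r_vv · N̂ = -9*sin(u)^3/Abs(sin(u)).
Evaluating at (u, v) = (pi/3, 3*pi/4):
  L = -9, M = 0, N = -27/4.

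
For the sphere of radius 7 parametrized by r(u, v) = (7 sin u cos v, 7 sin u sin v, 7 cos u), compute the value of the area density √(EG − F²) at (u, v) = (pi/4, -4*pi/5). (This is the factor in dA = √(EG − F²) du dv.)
√(EG − F²)|_{(pi/4, -4*pi/5)} = 49*sqrt(2)/2

E = 49, F = 0, G = 49*sin(u)^2, so EG − F² = 2401*sin(u)^2. Taking the positive square root: √(EG − F²) = 49*Abs(sin(u)). At (u, v) = (pi/4, -4*pi/5): 49*sqrt(2)/2.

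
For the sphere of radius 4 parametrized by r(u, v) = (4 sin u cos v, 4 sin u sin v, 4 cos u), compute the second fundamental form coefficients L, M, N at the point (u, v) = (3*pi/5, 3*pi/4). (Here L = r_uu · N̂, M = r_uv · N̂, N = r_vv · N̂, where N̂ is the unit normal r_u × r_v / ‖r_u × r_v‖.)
L = -4;  M = 0;  N = -5/2 - sqrt(5)/2

Compute the unit normal N̂(u, v) = (sin(u)^2*cos(v)/Abs(sin(u)), sin(u)^2*sin(v)/Abs(sin(u)), sin(2*u)/(2*Abs(sin(u)))), and the second partials r_uu, r_uv, r_vv. Take dot products:
  L(u, v) = r_uu · N̂ = -4*sin(u)/Abs(sin(u)),
  M(u, v) = r_uv · N̂ = 0,
  N(u, v) = r_vv · N̂ = -4*sin(u)^3/Abs(sin(u)).
Evaluating at (u, v) = (3*pi/5, 3*pi/4):
  L = -4, M = 0, N = -5/2 - sqrt(5)/2.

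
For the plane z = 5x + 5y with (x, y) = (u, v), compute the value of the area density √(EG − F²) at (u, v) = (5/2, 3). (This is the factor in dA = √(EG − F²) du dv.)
√(EG − F²)|_{(5/2, 3)} = sqrt(51)

E = 26, F = 25, G = 26, so EG − F² = 51. Taking the positive square root: √(EG − F²) = sqrt(51). At (u, v) = (5/2, 3): sqrt(51).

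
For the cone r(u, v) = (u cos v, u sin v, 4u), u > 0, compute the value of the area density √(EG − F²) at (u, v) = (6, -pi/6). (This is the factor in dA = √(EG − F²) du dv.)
√(EG − F²)|_{(6, -pi/6)} = 6*sqrt(17)

E = 17, F = 0, G = u^2, so EG − F² = 17*u^2. Taking the positive square root: √(EG − F²) = sqrt(17)*Abs(u). At (u, v) = (6, -pi/6): 6*sqrt(17).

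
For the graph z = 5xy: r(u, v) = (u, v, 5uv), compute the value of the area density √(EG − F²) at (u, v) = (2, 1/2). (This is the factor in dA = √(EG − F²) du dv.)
√(EG − F²)|_{(2, 1/2)} = sqrt(429)/2

E = 25*v^2 + 1, F = 25*u*v, G = 25*u^2 + 1, so EG − F² = 25*u^2 + 25*v^2 + 1. Taking the positive square root: √(EG − F²) = sqrt(25*u^2 + 25*v^2 + 1). At (u, v) = (2, 1/2): sqrt(429)/2.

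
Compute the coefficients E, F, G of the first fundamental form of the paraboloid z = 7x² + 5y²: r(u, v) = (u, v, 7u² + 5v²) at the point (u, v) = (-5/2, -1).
E = 1226;  F = 350;  G = 101

Partials: r_u = (1, 0, 14*u), r_v = (0, 1, 10*v). As functions of (u, v):
  E = r_u · r_u = 196*u^2 + 1,
  F = r_u · r_v = 140*u*v,
  G = r_v · r_v = 100*v^2 + 1.
Evaluating at (u, v) = (-5/2, -1): E = 1226, F = 350, G = 101.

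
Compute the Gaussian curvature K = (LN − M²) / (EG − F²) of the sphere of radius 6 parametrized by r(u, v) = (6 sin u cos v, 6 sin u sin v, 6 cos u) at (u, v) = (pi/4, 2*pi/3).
K = 1/36

Coefficients of the first fundamental form: E = 36, F = 0, G = 36*sin(u)^2.
Coefficients of the second fundamental form: L = -6*sin(u)/Abs(sin(u)), M = 0, N = -6*sin(u)^3/Abs(sin(u)).
Assemble K = (LN − M²)/(EG − F²) = 1/36. At (u, v) = (pi/4, 2*pi/3): K = 1/36.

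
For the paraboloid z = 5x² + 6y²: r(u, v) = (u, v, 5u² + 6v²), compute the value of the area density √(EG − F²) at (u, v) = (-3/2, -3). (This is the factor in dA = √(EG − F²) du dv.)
√(EG − F²)|_{(-3/2, -3)} = sqrt(1522)

E = 100*u^2 + 1, F = 120*u*v, G = 144*v^2 + 1, so EG − F² = 100*u^2 + 144*v^2 + 1. Taking the positive square root: √(EG − F²) = sqrt(100*u^2 + 144*v^2 + 1). At (u, v) = (-3/2, -3): sqrt(1522).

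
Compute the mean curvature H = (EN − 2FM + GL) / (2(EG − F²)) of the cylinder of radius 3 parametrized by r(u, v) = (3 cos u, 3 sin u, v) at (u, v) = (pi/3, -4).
H = -1/6

With E = 9, F = 0, G = 1, L = -3, M = 0, N = 0, assemble
  H = (EN − 2FM + GL) / (2(EG − F²)) = -1/6.
At (u, v) = (pi/3, -4): H = -1/6.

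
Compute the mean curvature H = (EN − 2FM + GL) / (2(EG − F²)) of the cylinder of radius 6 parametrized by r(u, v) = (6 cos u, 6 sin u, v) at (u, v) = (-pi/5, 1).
H = -1/12

With E = 36, F = 0, G = 1, L = -6, M = 0, N = 0, assemble
  H = (EN − 2FM + GL) / (2(EG − F²)) = -1/12.
At (u, v) = (-pi/5, 1): H = -1/12.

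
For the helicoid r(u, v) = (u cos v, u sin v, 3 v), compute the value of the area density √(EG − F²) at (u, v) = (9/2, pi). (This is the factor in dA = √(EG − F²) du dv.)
√(EG − F²)|_{(9/2, pi)} = 3*sqrt(13)/2

E = 1, F = 0, G = u^2 + 9, so EG − F² = u^2 + 9. Taking the positive square root: √(EG − F²) = sqrt(u^2 + 9). At (u, v) = (9/2, pi): 3*sqrt(13)/2.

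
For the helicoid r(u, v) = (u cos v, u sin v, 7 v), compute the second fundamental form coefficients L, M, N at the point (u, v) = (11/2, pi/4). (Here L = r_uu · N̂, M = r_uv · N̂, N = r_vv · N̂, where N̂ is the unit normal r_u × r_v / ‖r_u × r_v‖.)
L = 0;  M = -14*sqrt(317)/317;  N = 0

Compute the unit normal N̂(u, v) = (7*sin(v)/sqrt(u^2 + 49), -7*cos(v)/sqrt(u^2 + 49), u/sqrt(u^2 + 49)), and the second partials r_uu, r_uv, r_vv. Take dot products:
  L(u, v) = r_uu · N̂ = 0,
  M(u, v) = r_uv · N̂ = -7/sqrt(u^2 + 49),
  N(u, v) = r_vv · N̂ = 0.
Evaluating at (u, v) = (11/2, pi/4):
  L = 0, M = -14*sqrt(317)/317, N = 0.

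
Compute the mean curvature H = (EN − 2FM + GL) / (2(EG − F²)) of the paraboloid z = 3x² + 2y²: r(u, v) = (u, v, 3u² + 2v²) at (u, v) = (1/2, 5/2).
H = 323*sqrt(110)/12100

With E = 36*u^2 + 1, F = 24*u*v, G = 16*v^2 + 1, L = 6/sqrt(36*u^2 + 16*v^2 + 1), M = 0, N = 4/sqrt(36*u^2 + 16*v^2 + 1), assemble
  H = (EN − 2FM + GL) / (2(EG − F²)) = (72*u^2 + 48*v^2 + 5)/(36*u^2 + 16*v^2 + 1)^(3/2).
At (u, v) = (1/2, 5/2): H = 323*sqrt(110)/12100.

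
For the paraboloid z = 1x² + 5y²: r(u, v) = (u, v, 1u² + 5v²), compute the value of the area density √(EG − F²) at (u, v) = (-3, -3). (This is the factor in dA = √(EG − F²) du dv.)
√(EG − F²)|_{(-3, -3)} = sqrt(937)

E = 4*u^2 + 1, F = 20*u*v, G = 100*v^2 + 1, so EG − F² = 4*u^2 + 100*v^2 + 1. Taking the positive square root: √(EG − F²) = sqrt(4*u^2 + 100*v^2 + 1). At (u, v) = (-3, -3): sqrt(937).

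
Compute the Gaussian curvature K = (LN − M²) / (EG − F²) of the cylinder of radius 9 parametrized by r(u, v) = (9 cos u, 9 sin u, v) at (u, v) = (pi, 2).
K = 0

Coefficients of the first fundamental form: E = 81, F = 0, G = 1.
Coefficients of the second fundamental form: L = -9, M = 0, N = 0.
Assemble K = (LN − M²)/(EG − F²) = 0. At (u, v) = (pi, 2): K = 0.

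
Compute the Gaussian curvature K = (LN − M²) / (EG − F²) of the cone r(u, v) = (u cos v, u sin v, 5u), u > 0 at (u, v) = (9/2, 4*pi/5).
K = 0

Coefficients of the first fundamental form: E = 26, F = 0, G = u^2.
Coefficients of the second fundamental form: L = 0, M = 0, N = 5*sqrt(26)*u^2/(26*Abs(u)).
Assemble K = (LN − M²)/(EG − F²) = 0. At (u, v) = (9/2, 4*pi/5): K = 0.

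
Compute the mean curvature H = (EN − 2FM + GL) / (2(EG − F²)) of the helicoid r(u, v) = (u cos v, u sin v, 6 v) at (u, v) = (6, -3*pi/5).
H = 0

With E = 1, F = 0, G = u^2 + 36, L = 0, M = -6/sqrt(u^2 + 36), N = 0, assemble
  H = (EN − 2FM + GL) / (2(EG − F²)) = 0.
At (u, v) = (6, -3*pi/5): H = 0.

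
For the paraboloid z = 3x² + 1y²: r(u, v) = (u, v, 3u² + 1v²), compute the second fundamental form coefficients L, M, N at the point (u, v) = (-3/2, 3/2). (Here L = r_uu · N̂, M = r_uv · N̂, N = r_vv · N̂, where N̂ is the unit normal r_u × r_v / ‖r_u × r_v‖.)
L = 6*sqrt(91)/91;  M = 0;  N = 2*sqrt(91)/91

Compute the unit normal N̂(u, v) = (-6*u/sqrt(36*u^2 + 4*v^2 + 1), -2*v/sqrt(36*u^2 + 4*v^2 + 1), 1/sqrt(36*u^2 + 4*v^2 + 1)), and the second partials r_uu, r_uv, r_vv. Take dot products:
  L(u, v) = r_uu · N̂ = 6/sqrt(36*u^2 + 4*v^2 + 1),
  M(u, v) = r_uv · N̂ = 0,
  N(u, v) = r_vv · N̂ = 2/sqrt(36*u^2 + 4*v^2 + 1).
Evaluating at (u, v) = (-3/2, 3/2):
  L = 6*sqrt(91)/91, M = 0, N = 2*sqrt(91)/91.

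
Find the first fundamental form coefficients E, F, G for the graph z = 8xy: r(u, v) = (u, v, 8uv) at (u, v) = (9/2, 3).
E = 577;  F = 864;  G = 1297

Partials: r_u = (1, 0, 8*v), r_v = (0, 1, 8*u). As functions of (u, v):
  E = r_u · r_u = 64*v^2 + 1,
  F = r_u · r_v = 64*u*v,
  G = r_v · r_v = 64*u^2 + 1.
Evaluating at (u, v) = (9/2, 3): E = 577, F = 864, G = 1297.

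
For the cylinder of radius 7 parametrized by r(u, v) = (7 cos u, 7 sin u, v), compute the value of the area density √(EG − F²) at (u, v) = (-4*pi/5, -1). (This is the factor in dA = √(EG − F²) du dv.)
√(EG − F²)|_{(-4*pi/5, -1)} = 7

E = 49, F = 0, G = 1, so EG − F² = 49. Taking the positive square root: √(EG − F²) = 7. At (u, v) = (-4*pi/5, -1): 7.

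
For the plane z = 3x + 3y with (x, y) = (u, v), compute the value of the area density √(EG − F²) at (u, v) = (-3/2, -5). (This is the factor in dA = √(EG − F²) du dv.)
√(EG − F²)|_{(-3/2, -5)} = sqrt(19)

E = 10, F = 9, G = 10, so EG − F² = 19. Taking the positive square root: √(EG − F²) = sqrt(19). At (u, v) = (-3/2, -5): sqrt(19).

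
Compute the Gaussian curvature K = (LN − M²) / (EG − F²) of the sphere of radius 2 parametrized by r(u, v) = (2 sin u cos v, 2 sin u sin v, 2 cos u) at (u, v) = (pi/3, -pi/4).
K = 1/4

Coefficients of the first fundamental form: E = 4, F = 0, G = 4*sin(u)^2.
Coefficients of the second fundamental form: L = -2*sin(u)/Abs(sin(u)), M = 0, N = -2*sin(u)^3/Abs(sin(u)).
Assemble K = (LN − M²)/(EG − F²) = 1/4. At (u, v) = (pi/3, -pi/4): K = 1/4.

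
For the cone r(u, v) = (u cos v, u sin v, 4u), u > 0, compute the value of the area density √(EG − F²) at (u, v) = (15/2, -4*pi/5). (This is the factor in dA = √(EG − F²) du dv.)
√(EG − F²)|_{(15/2, -4*pi/5)} = 15*sqrt(17)/2

E = 17, F = 0, G = u^2, so EG − F² = 17*u^2. Taking the positive square root: √(EG − F²) = sqrt(17)*Abs(u). At (u, v) = (15/2, -4*pi/5): 15*sqrt(17)/2.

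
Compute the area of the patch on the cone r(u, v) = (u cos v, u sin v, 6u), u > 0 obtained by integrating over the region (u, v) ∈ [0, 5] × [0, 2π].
Area = 25*sqrt(37)*pi

Area = ∫∫ √(EG − F²) du dv with √(EG − F²) = sqrt(37)*Abs(u). Integrating over [0, 5] × [0, 2π] gives 25*sqrt(37)*pi.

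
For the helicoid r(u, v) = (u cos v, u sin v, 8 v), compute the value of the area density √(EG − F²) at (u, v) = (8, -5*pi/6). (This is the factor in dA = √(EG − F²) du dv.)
√(EG − F²)|_{(8, -5*pi/6)} = 8*sqrt(2)

E = 1, F = 0, G = u^2 + 64, so EG − F² = u^2 + 64. Taking the positive square root: √(EG − F²) = sqrt(u^2 + 64). At (u, v) = (8, -5*pi/6): 8*sqrt(2).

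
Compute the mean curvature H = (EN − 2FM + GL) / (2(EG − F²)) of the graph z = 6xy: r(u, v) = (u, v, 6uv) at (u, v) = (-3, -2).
H = -1296*sqrt(469)/219961

With E = 36*v^2 + 1, F = 36*u*v, G = 36*u^2 + 1, L = 0, M = 6/sqrt(36*u^2 + 36*v^2 + 1), N = 0, assemble
  H = (EN − 2FM + GL) / (2(EG − F²)) = -216*u*v/(36*u^2 + 36*v^2 + 1)^(3/2).
At (u, v) = (-3, -2): H = -1296*sqrt(469)/219961.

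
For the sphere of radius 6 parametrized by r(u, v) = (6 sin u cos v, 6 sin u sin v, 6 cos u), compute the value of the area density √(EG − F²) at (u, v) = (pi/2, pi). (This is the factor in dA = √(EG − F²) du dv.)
√(EG − F²)|_{(pi/2, pi)} = 36

E = 36, F = 0, G = 36*sin(u)^2, so EG − F² = 1296*sin(u)^2. Taking the positive square root: √(EG − F²) = 36*Abs(sin(u)). At (u, v) = (pi/2, pi): 36.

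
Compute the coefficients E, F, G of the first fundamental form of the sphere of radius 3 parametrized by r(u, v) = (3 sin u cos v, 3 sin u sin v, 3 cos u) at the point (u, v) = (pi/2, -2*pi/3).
E = 9;  F = 0;  G = 9

Partials: r_u = (3*cos(u)*cos(v), 3*sin(v)*cos(u), -3*sin(u)), r_v = (-3*sin(u)*sin(v), 3*sin(u)*cos(v), 0). As functions of (u, v):
  E = r_u · r_u = 9,
  F = r_u · r_v = 0,
  G = r_v · r_v = 9*sin(u)^2.
Evaluating at (u, v) = (pi/2, -2*pi/3): E = 9, F = 0, G = 9.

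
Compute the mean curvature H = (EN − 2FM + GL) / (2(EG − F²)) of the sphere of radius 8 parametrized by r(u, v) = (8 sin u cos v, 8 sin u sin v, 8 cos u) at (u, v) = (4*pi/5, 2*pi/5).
H = -1/8

With E = 64, F = 0, G = 64*sin(u)^2, L = -8*sin(u)/Abs(sin(u)), M = 0, N = -8*sin(u)^3/Abs(sin(u)), assemble
  H = (EN − 2FM + GL) / (2(EG − F²)) = -sin(u)/(8*Abs(sin(u))).
At (u, v) = (4*pi/5, 2*pi/5): H = -1/8.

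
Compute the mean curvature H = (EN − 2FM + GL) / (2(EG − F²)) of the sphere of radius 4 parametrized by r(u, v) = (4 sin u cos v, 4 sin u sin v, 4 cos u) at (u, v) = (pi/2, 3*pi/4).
H = -1/4

With E = 16, F = 0, G = 16*sin(u)^2, L = -4*sin(u)/Abs(sin(u)), M = 0, N = -4*sin(u)^3/Abs(sin(u)), assemble
  H = (EN − 2FM + GL) / (2(EG − F²)) = -sin(u)/(4*Abs(sin(u))).
At (u, v) = (pi/2, 3*pi/4): H = -1/4.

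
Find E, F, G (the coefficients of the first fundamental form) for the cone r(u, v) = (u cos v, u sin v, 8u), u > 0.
E = 65;  F = 0;  G = u^2

Compute partials: r_u = (cos(v), sin(v), 8), r_v = (-u*sin(v), u*cos(v), 0). Then
  E = r_u · r_u = 65,
  F = r_u · r_v = 0,
  G = r_v · r_v = u^2.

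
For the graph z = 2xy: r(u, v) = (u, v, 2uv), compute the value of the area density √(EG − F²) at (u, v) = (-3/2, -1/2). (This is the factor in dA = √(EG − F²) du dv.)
√(EG − F²)|_{(-3/2, -1/2)} = sqrt(11)

E = 4*v^2 + 1, F = 4*u*v, G = 4*u^2 + 1, so EG − F² = 4*u^2 + 4*v^2 + 1. Taking the positive square root: √(EG − F²) = sqrt(4*u^2 + 4*v^2 + 1). At (u, v) = (-3/2, -1/2): sqrt(11).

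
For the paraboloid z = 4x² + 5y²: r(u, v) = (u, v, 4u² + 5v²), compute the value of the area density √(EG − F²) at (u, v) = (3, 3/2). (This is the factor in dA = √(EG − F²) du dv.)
√(EG − F²)|_{(3, 3/2)} = sqrt(802)

E = 64*u^2 + 1, F = 80*u*v, G = 100*v^2 + 1, so EG − F² = 64*u^2 + 100*v^2 + 1. Taking the positive square root: √(EG − F²) = sqrt(64*u^2 + 100*v^2 + 1). At (u, v) = (3, 3/2): sqrt(802).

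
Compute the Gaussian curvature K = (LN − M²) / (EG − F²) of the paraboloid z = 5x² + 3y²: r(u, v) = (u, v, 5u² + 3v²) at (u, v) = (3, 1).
K = 60/877969

Coefficients of the first fundamental form: E = 100*u^2 + 1, F = 60*u*v, G = 36*v^2 + 1.
Coefficients of the second fundamental form: L = 10/sqrt(100*u^2 + 36*v^2 + 1), M = 0, N = 6/sqrt(100*u^2 + 36*v^2 + 1).
Assemble K = (LN − M²)/(EG − F²) = 60/(10000*u^4 + 7200*u^2*v^2 + 200*u^2 + 1296*v^4 + 72*v^2 + 1). At (u, v) = (3, 1): K = 60/877969.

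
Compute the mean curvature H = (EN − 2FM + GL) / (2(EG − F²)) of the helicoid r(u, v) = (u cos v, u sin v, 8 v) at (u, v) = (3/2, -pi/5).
H = 0

With E = 1, F = 0, G = u^2 + 64, L = 0, M = -8/sqrt(u^2 + 64), N = 0, assemble
  H = (EN − 2FM + GL) / (2(EG − F²)) = 0.
At (u, v) = (3/2, -pi/5): H = 0.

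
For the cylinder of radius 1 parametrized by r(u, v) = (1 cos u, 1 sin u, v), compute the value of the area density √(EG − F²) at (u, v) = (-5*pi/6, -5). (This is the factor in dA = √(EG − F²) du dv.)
√(EG − F²)|_{(-5*pi/6, -5)} = 1

E = 1, F = 0, G = 1, so EG − F² = 1. Taking the positive square root: √(EG − F²) = 1. At (u, v) = (-5*pi/6, -5): 1.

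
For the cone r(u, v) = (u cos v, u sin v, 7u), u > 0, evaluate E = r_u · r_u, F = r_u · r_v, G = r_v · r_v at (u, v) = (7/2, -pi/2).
E = 50;  F = 0;  G = 49/4

Partials: r_u = (cos(v), sin(v), 7), r_v = (-u*sin(v), u*cos(v), 0). As functions of (u, v):
  E = r_u · r_u = 50,
  F = r_u · r_v = 0,
  G = r_v · r_v = u^2.
Evaluating at (u, v) = (7/2, -pi/2): E = 50, F = 0, G = 49/4.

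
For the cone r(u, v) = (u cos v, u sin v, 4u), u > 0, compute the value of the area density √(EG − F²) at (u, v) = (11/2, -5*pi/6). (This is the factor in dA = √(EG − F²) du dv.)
√(EG − F²)|_{(11/2, -5*pi/6)} = 11*sqrt(17)/2

E = 17, F = 0, G = u^2, so EG − F² = 17*u^2. Taking the positive square root: √(EG − F²) = sqrt(17)*Abs(u). At (u, v) = (11/2, -5*pi/6): 11*sqrt(17)/2.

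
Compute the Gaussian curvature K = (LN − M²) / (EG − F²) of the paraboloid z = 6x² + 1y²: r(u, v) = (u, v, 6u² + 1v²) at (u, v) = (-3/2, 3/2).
K = 6/27889

Coefficients of the first fundamental form: E = 144*u^2 + 1, F = 24*u*v, G = 4*v^2 + 1.
Coefficients of the second fundamental form: L = 12/sqrt(144*u^2 + 4*v^2 + 1), M = 0, N = 2/sqrt(144*u^2 + 4*v^2 + 1).
Assemble K = (LN − M²)/(EG − F²) = 24/(20736*u^4 + 1152*u^2*v^2 + 288*u^2 + 16*v^4 + 8*v^2 + 1). At (u, v) = (-3/2, 3/2): K = 6/27889.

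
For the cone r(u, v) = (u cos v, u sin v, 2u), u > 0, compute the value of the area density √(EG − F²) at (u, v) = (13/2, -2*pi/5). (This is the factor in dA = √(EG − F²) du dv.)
√(EG − F²)|_{(13/2, -2*pi/5)} = 13*sqrt(5)/2

E = 5, F = 0, G = u^2, so EG − F² = 5*u^2. Taking the positive square root: √(EG − F²) = sqrt(5)*Abs(u). At (u, v) = (13/2, -2*pi/5): 13*sqrt(5)/2.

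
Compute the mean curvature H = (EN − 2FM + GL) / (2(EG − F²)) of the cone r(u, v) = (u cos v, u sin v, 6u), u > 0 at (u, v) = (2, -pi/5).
H = 3*sqrt(37)/74

With E = 37, F = 0, G = u^2, L = 0, M = 0, N = 6*sqrt(37)*u^2/(37*Abs(u)), assemble
  H = (EN − 2FM + GL) / (2(EG − F²)) = 3*sqrt(37)/(37*Abs(u)).
At (u, v) = (2, -pi/5): H = 3*sqrt(37)/74.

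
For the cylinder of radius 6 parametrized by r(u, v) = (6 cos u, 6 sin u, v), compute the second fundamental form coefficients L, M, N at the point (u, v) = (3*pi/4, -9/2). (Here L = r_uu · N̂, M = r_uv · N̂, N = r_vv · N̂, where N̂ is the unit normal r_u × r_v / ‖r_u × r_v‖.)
L = -6;  M = 0;  N = 0

Compute the unit normal N̂(u, v) = (cos(u), sin(u), 0), and the second partials r_uu, r_uv, r_vv. Take dot products:
  L(u, v) = r_uu · N̂ = -6,
  M(u, v) = r_uv · N̂ = 0,
  N(u, v) = r_vv · N̂ = 0.
Evaluating at (u, v) = (3*pi/4, -9/2):
  L = -6, M = 0, N = 0.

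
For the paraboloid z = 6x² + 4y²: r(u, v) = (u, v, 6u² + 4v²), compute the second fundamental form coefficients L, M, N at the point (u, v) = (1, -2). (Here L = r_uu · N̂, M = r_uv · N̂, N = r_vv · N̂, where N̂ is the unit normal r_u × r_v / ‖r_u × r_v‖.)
L = 12*sqrt(401)/401;  M = 0;  N = 8*sqrt(401)/401

Compute the unit normal N̂(u, v) = (-12*u/sqrt(144*u^2 + 64*v^2 + 1), -8*v/sqrt(144*u^2 + 64*v^2 + 1), 1/sqrt(144*u^2 + 64*v^2 + 1)), and the second partials r_uu, r_uv, r_vv. Take dot products:
  L(u, v) = r_uu · N̂ = 12/sqrt(144*u^2 + 64*v^2 + 1),
  M(u, v) = r_uv · N̂ = 0,
  N(u, v) = r_vv · N̂ = 8/sqrt(144*u^2 + 64*v^2 + 1).
Evaluating at (u, v) = (1, -2):
  L = 12*sqrt(401)/401, M = 0, N = 8*sqrt(401)/401.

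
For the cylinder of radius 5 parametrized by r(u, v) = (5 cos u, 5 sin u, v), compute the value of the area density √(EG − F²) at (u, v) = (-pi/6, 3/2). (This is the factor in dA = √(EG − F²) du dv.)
√(EG − F²)|_{(-pi/6, 3/2)} = 5

E = 25, F = 0, G = 1, so EG − F² = 25. Taking the positive square root: √(EG − F²) = 5. At (u, v) = (-pi/6, 3/2): 5.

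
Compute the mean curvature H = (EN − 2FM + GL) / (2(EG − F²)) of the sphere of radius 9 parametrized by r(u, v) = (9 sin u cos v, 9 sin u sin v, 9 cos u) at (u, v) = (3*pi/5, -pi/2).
H = -1/9

With E = 81, F = 0, G = 81*sin(u)^2, L = -9*sin(u)/Abs(sin(u)), M = 0, N = -9*sin(u)^3/Abs(sin(u)), assemble
  H = (EN − 2FM + GL) / (2(EG − F²)) = -sin(u)/(9*Abs(sin(u))).
At (u, v) = (3*pi/5, -pi/2): H = -1/9.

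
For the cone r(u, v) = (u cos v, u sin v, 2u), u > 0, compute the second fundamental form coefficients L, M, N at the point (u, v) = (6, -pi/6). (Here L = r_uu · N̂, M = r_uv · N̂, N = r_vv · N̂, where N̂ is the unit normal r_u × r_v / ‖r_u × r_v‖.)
L = 0;  M = 0;  N = 12*sqrt(5)/5

Compute the unit normal N̂(u, v) = (-2*sqrt(5)*u*cos(v)/(5*Abs(u)), -2*sqrt(5)*u*sin(v)/(5*Abs(u)), sqrt(5)*u/(5*Abs(u))), and the second partials r_uu, r_uv, r_vv. Take dot products:
  L(u, v) = r_uu · N̂ = 0,
  M(u, v) = r_uv · N̂ = 0,
  N(u, v) = r_vv · N̂ = 2*sqrt(5)*u^2/(5*Abs(u)).
Evaluating at (u, v) = (6, -pi/6):
  L = 0, M = 0, N = 12*sqrt(5)/5.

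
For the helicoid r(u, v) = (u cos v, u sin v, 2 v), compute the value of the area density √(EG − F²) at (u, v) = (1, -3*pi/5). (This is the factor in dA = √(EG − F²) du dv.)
√(EG − F²)|_{(1, -3*pi/5)} = sqrt(5)

E = 1, F = 0, G = u^2 + 4, so EG − F² = u^2 + 4. Taking the positive square root: √(EG − F²) = sqrt(u^2 + 4). At (u, v) = (1, -3*pi/5): sqrt(5).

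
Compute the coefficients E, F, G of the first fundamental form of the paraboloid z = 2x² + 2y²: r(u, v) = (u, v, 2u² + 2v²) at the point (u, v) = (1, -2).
E = 17;  F = -32;  G = 65

Partials: r_u = (1, 0, 4*u), r_v = (0, 1, 4*v). As functions of (u, v):
  E = r_u · r_u = 16*u^2 + 1,
  F = r_u · r_v = 16*u*v,
  G = r_v · r_v = 16*v^2 + 1.
Evaluating at (u, v) = (1, -2): E = 17, F = -32, G = 65.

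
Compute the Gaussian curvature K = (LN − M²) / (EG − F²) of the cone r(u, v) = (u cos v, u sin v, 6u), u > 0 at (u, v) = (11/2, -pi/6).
K = 0

Coefficients of the first fundamental form: E = 37, F = 0, G = u^2.
Coefficients of the second fundamental form: L = 0, M = 0, N = 6*sqrt(37)*u^2/(37*Abs(u)).
Assemble K = (LN − M²)/(EG − F²) = 0. At (u, v) = (11/2, -pi/6): K = 0.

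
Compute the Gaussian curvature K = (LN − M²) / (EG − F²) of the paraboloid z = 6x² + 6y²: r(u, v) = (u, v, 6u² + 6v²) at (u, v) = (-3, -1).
K = 144/2076481

Coefficients of the first fundamental form: E = 144*u^2 + 1, F = 144*u*v, G = 144*v^2 + 1.
Coefficients of the second fundamental form: L = 12/sqrt(144*u^2 + 144*v^2 + 1), M = 0, N = 12/sqrt(144*u^2 + 144*v^2 + 1).
Assemble K = (LN − M²)/(EG − F²) = 144/(20736*u^4 + 41472*u^2*v^2 + 288*u^2 + 20736*v^4 + 288*v^2 + 1). At (u, v) = (-3, -1): K = 144/2076481.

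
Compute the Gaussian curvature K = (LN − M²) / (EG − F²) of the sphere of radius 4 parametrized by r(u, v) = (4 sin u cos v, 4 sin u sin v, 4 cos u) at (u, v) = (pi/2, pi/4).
K = 1/16

Coefficients of the first fundamental form: E = 16, F = 0, G = 16*sin(u)^2.
Coefficients of the second fundamental form: L = -4*sin(u)/Abs(sin(u)), M = 0, N = -4*sin(u)^3/Abs(sin(u)).
Assemble K = (LN − M²)/(EG − F²) = 1/16. At (u, v) = (pi/2, pi/4): K = 1/16.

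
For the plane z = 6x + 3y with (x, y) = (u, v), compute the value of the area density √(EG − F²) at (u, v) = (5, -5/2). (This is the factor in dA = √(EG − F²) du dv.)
√(EG − F²)|_{(5, -5/2)} = sqrt(46)

E = 37, F = 18, G = 10, so EG − F² = 46. Taking the positive square root: √(EG − F²) = sqrt(46). At (u, v) = (5, -5/2): sqrt(46).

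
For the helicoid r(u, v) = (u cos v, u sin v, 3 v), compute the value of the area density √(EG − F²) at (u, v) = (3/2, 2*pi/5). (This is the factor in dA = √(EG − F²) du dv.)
√(EG − F²)|_{(3/2, 2*pi/5)} = 3*sqrt(5)/2

E = 1, F = 0, G = u^2 + 9, so EG − F² = u^2 + 9. Taking the positive square root: √(EG − F²) = sqrt(u^2 + 9). At (u, v) = (3/2, 2*pi/5): 3*sqrt(5)/2.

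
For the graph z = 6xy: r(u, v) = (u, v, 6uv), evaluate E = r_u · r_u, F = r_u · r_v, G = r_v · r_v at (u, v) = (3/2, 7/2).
E = 442;  F = 189;  G = 82

Partials: r_u = (1, 0, 6*v), r_v = (0, 1, 6*u). As functions of (u, v):
  E = r_u · r_u = 36*v^2 + 1,
  F = r_u · r_v = 36*u*v,
  G = r_v · r_v = 36*u^2 + 1.
Evaluating at (u, v) = (3/2, 7/2): E = 442, F = 189, G = 82.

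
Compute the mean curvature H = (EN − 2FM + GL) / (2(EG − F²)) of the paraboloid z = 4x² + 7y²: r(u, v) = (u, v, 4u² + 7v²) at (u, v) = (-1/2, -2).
H = 3259*sqrt(89)/213867

With E = 64*u^2 + 1, F = 112*u*v, G = 196*v^2 + 1, L = 8/sqrt(64*u^2 + 196*v^2 + 1), M = 0, N = 14/sqrt(64*u^2 + 196*v^2 + 1), assemble
  H = (EN − 2FM + GL) / (2(EG − F²)) = (448*u^2 + 784*v^2 + 11)/(64*u^2 + 196*v^2 + 1)^(3/2).
At (u, v) = (-1/2, -2): H = 3259*sqrt(89)/213867.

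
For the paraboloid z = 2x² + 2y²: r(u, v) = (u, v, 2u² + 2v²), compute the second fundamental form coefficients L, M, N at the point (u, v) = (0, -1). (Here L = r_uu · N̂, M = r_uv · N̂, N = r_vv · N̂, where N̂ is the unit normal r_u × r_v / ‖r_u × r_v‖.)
L = 4*sqrt(17)/17;  M = 0;  N = 4*sqrt(17)/17

Compute the unit normal N̂(u, v) = (-4*u/sqrt(16*u^2 + 16*v^2 + 1), -4*v/sqrt(16*u^2 + 16*v^2 + 1), 1/sqrt(16*u^2 + 16*v^2 + 1)), and the second partials r_uu, r_uv, r_vv. Take dot products:
  L(u, v) = r_uu · N̂ = 4/sqrt(16*u^2 + 16*v^2 + 1),
  M(u, v) = r_uv · N̂ = 0,
  N(u, v) = r_vv · N̂ = 4/sqrt(16*u^2 + 16*v^2 + 1).
Evaluating at (u, v) = (0, -1):
  L = 4*sqrt(17)/17, M = 0, N = 4*sqrt(17)/17.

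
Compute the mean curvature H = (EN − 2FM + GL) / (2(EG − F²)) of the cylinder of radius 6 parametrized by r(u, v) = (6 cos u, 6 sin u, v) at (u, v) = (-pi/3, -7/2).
H = -1/12

With E = 36, F = 0, G = 1, L = -6, M = 0, N = 0, assemble
  H = (EN − 2FM + GL) / (2(EG − F²)) = -1/12.
At (u, v) = (-pi/3, -7/2): H = -1/12.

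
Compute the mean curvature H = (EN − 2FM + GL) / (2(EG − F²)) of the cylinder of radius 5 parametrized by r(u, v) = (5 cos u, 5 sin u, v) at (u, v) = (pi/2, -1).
H = -1/10

With E = 25, F = 0, G = 1, L = -5, M = 0, N = 0, assemble
  H = (EN − 2FM + GL) / (2(EG − F²)) = -1/10.
At (u, v) = (pi/2, -1): H = -1/10.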